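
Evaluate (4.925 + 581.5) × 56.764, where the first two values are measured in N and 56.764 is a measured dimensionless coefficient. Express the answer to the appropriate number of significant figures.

4.925 N + 581.5 N = 586.425 N; the sum is limited to 1 decimal place (4 s.f.).
Carrying full precision, 586.425 × 56.764 = 33287.8287 N; 56.764 has 5 s.f., so the result keeps min(4, 5) = 4 s.f.
Rounded to 4 significant figures: 3.329 × 10⁴ N.

3.329 × 10⁴ N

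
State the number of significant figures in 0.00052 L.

2

0.00052: leading zeros are not significant.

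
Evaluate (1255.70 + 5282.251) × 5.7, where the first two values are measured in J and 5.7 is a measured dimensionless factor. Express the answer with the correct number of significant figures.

3.7 × 10⁴ J

1255.70 J + 5282.251 J = 6537.951 J; the sum is limited to 2 decimal places (6 s.f.).
Carrying full precision, 6537.951 × 5.7 = 37266.3207 J; 5.7 has 2 s.f., so the result keeps min(6, 2) = 2 s.f.
Rounded to 2 significant figures: 3.7 × 10⁴ J.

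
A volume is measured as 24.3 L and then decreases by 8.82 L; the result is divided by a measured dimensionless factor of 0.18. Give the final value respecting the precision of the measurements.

86 L

24.3 L − 8.82 L = 15.48 L; the difference is limited to 1 decimal place (3 s.f.).
Carrying full precision, 15.48 ÷ 0.18 = 86 L; 0.18 has 2 s.f., so the result keeps min(3, 2) = 2 s.f.
Rounded to 2 significant figures: 86 L.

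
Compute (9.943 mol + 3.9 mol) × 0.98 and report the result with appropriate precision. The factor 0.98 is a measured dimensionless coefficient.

9.943 mol + 3.9 mol = 13.843 mol; the sum is limited to 1 decimal place (3 s.f.).
Carrying full precision, 13.843 × 0.98 = 13.56614 mol; 0.98 has 2 s.f., so the result keeps min(3, 2) = 2 s.f.
Rounded to 2 significant figures: 14 mol.

14 mol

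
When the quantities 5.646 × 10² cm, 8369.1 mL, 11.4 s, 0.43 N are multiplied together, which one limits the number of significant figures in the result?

0.43 N

5.646 × 10² cm → 4 s.f.; 8369.1 mL → 5 s.f.; 11.4 s → 3 s.f.; 0.43 N → 2 s.f.
The fewest is 2 significant figures, from 0.43 N.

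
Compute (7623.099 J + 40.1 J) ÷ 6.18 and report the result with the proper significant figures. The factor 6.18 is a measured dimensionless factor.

7623.099 J + 40.1 J = 7663.199 J; the sum is limited to 1 decimal place (5 s.f.).
Carrying full precision, 7663.199 ÷ 6.18 = 1239.99983819… J; 6.18 has 3 s.f., so the result keeps min(5, 3) = 3 s.f.
Rounded to 3 significant figures: 1.24 × 10³ J.

1.24 × 10³ J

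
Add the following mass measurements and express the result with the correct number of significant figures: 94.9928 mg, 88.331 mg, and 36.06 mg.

94.9928 mg + 88.331 mg + 36.06 mg = 219.3838 mg.
Addition/subtraction keeps the fewest decimal places: 94.9928 → 4 decimal places, 88.331 → 3 decimal places, 36.06 → 2 decimal places; limit is 2.
Rounded to 2 decimal places: 219.38 mg.

219.38 mg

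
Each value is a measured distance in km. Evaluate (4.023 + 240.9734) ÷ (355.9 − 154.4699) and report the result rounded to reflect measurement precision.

4.023 + 240.9734 = 244.9964, limited to 3 d.p. → 6 s.f.; 355.9 − 154.4699 = 201.4301, limited to 1 d.p. → 4 s.f.
Carrying full precision, 244.9964 ÷ 201.4301 = 1.21628495443…; keep min(6, 4) = 4 s.f.
Rounded to 4 significant figures: 1.216.

1.216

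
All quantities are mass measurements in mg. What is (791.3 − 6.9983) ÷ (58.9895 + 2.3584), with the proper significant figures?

12.78

791.3 − 6.9983 = 784.3017, limited to 1 d.p. → 4 s.f.; 58.9895 + 2.3584 = 61.3479, limited to 4 d.p. → 6 s.f.
Carrying full precision, 784.3017 ÷ 61.3479 = 12.7844914007…; keep min(4, 6) = 4 s.f.
Rounded to 4 significant figures: 12.78.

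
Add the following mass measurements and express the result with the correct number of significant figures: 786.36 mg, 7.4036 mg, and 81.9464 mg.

786.36 mg + 7.4036 mg + 81.9464 mg = 875.7100 mg.
Addition/subtraction keeps the fewest decimal places: 786.36 → 2 decimal places, 7.4036 → 4 decimal places, 81.9464 → 4 decimal places; limit is 2.
Rounded to 2 decimal places: 875.71 mg.

875.71 mg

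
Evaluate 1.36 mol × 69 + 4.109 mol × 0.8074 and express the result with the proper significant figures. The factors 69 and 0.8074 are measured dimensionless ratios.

97 mol

1.36 × 69 = 93.84 → 94 mol (2 s.f., last digit at the 10^0 place).
4.109 × 0.8074 = 3.3176066 → 3.318 mol (4 s.f., last digit at the 10^-3 place).
Sum: 97.1576066 mol; keep the coarser place, 10^0.
Result: 97 mol.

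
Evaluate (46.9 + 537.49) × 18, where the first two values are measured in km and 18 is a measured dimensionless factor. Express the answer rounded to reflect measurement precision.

1.1 × 10^4 km

46.9 km + 537.49 km = 584.39 km; the sum is limited to 1 decimal place (4 s.f.).
Carrying full precision, 584.39 × 18 = 10519.02 km; 18 has 2 s.f., so the result keeps min(4, 2) = 2 s.f.
Rounded to 2 significant figures: 1.1 × 10^4 km.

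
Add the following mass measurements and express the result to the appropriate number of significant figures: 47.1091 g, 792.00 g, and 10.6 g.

849.7 g

47.1091 g + 792.00 g + 10.6 g = 849.7091 g.
Addition/subtraction keeps the fewest decimal places: 47.1091 → 4 decimal places, 792.00 → 2 decimal places, 10.6 → 1 decimal place; limit is 1.
Rounded to 1 decimal place: 849.7 g.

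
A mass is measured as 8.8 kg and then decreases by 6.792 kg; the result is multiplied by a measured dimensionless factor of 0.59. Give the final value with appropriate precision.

1.2 kg

8.8 kg − 6.792 kg = 2.008 kg; the difference is limited to 1 decimal place (2 s.f.).
Carrying full precision, 2.008 × 0.59 = 1.18472 kg; 0.59 has 2 s.f., so the result keeps min(2, 2) = 2 s.f.
Rounded to 2 significant figures: 1.2 kg.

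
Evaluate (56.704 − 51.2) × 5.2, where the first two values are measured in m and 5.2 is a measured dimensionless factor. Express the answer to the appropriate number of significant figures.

56.704 m − 51.2 m = 5.504 m; the difference is limited to 1 decimal place (2 s.f.).
Carrying full precision, 5.504 × 5.2 = 28.6208 m; 5.2 has 2 s.f., so the result keeps min(2, 2) = 2 s.f.
Rounded to 2 significant figures: 29 m.

29 m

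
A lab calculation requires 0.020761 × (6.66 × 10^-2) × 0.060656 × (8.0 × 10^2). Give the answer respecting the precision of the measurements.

6.7 × 10^-2

0.020761 × (6.66 × 10^-2) × 0.060656 × (8.0 × 10^2) = 0.0670943966285…
Multiplication/division keeps the fewest significant figures: 0.020761 → 5 s.f., 6.66 × 10^-2 → 3 s.f., 0.060656 → 5 s.f., 8.0 × 10^2 → 2 s.f.; limit is 2.
Rounded to 2 significant figures: 6.7 × 10^-2.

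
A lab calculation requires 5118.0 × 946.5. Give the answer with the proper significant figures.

5118.0 × 946.5 = 4844187
Multiplication/division keeps the fewest significant figures: 5118.0 → 5 s.f., 946.5 → 4 s.f.; limit is 4.
Rounded to 4 significant figures: 4.844 × 10^6.

4.844 × 10^6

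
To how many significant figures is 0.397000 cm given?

6

0.397000: leading zeros are not significant; trailing zeros after a decimal point are significant.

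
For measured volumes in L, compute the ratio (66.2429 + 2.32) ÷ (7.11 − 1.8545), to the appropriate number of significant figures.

13.0

66.2429 + 2.32 = 68.5629, limited to 2 d.p. → 4 s.f.; 7.11 − 1.8545 = 5.2555, limited to 2 d.p. → 3 s.f.
Carrying full precision, 68.5629 ÷ 5.2555 = 13.0459328323…; keep min(4, 3) = 3 s.f.
Rounded to 3 significant figures: 13.0.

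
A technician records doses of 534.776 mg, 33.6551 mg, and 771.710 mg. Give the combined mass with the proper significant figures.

534.776 mg + 33.6551 mg + 771.710 mg = 1340.1411 mg.
Addition/subtraction keeps the fewest decimal places: 534.776 → 3 decimal places, 33.6551 → 4 decimal places, 771.710 → 3 decimal places; limit is 3.
Rounded to 3 decimal places: 1340.141 mg.

1340.141 mg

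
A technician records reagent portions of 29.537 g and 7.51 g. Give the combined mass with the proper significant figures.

29.537 g + 7.51 g = 37.047 g.
Addition/subtraction keeps the fewest decimal places: 29.537 → 3 decimal places, 7.51 → 2 decimal places; limit is 2.
Rounded to 2 decimal places: 37.05 g.

37.05 g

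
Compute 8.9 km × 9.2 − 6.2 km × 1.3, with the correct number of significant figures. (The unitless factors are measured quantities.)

74 km

8.9 × 9.2 = 81.88 → 82 km (2 s.f., last digit at the 10^0 place).
6.2 × 1.3 = 8.06 → 8.1 km (2 s.f., last digit at the 10^-1 place).
Difference: 73.82 km; keep the coarser place, 10^0.
Result: 74 km.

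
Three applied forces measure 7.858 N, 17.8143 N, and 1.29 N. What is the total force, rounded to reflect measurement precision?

26.96 N

7.858 N + 17.8143 N + 1.29 N = 26.9623 N.
Addition/subtraction keeps the fewest decimal places: 7.858 → 3 decimal places, 17.8143 → 4 decimal places, 1.29 → 2 decimal places; limit is 2.
Rounded to 2 decimal places: 26.96 N.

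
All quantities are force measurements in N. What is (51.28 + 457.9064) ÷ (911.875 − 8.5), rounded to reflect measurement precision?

51.28 + 457.9064 = 509.1864, limited to 2 d.p. → 5 s.f.; 911.875 − 8.5 = 903.375, limited to 1 d.p. → 4 s.f.
Carrying full precision, 509.1864 ÷ 903.375 = 0.56364898298…; keep min(5, 4) = 4 s.f.
Rounded to 4 significant figures: 0.5636.

0.5636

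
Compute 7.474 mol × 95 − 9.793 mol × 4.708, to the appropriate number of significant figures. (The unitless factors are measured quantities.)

6.6 × 10^2 mol

7.474 × 95 = 710.03 → 7.1 × 10^2 mol (2 s.f., last digit at the 10^1 place).
9.793 × 4.708 = 46.105444 → 46.11 mol (4 s.f., last digit at the 10^-2 place).
Difference: 663.924556 mol; keep the coarser place, 10^1.
Result: 6.6 × 10^2 mol.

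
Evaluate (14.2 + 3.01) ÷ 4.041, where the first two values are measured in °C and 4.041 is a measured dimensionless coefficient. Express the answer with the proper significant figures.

4.26 °C

14.2 °C + 3.01 °C = 17.21 °C; the sum is limited to 1 decimal place (3 s.f.).
Carrying full precision, 17.21 ÷ 4.041 = 4.25884682009… °C; 4.041 has 4 s.f., so the result keeps min(3, 4) = 3 s.f.
Rounded to 3 significant figures: 4.26 °C.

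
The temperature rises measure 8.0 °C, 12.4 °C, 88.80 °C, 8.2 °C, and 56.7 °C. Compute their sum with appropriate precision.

174.1 °C

8.0 °C + 12.4 °C + 88.80 °C + 8.2 °C + 56.7 °C = 174.10 °C.
Addition/subtraction keeps the fewest decimal places: 8.0 → 1 decimal place, 12.4 → 1 decimal place, 88.80 → 2 decimal places, 8.2 → 1 decimal place, 56.7 → 1 decimal place; limit is 1.
Rounded to 1 decimal place: 174.1 °C.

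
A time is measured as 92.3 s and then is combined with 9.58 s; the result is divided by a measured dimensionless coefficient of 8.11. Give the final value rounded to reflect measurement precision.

12.6 s

92.3 s + 9.58 s = 101.88 s; the sum is limited to 1 decimal place (4 s.f.).
Carrying full precision, 101.88 ÷ 8.11 = 12.5622688039… s; 8.11 has 3 s.f., so the result keeps min(4, 3) = 3 s.f.
Rounded to 3 significant figures: 12.6 s.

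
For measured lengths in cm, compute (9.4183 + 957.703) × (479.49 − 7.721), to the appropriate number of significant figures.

4.5626 × 10⁵ cm²

9.4183 + 957.703 = 967.1213, limited to 3 d.p. → 6 s.f.; 479.49 − 7.721 = 471.769, limited to 2 d.p. → 5 s.f.
Carrying full precision, 967.1213 × 471.769 = 456257.84858…; keep min(6, 5) = 5 s.f.
Rounded to 5 significant figures: 4.5626 × 10⁵ cm².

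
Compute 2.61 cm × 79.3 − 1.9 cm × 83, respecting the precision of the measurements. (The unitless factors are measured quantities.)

2.61 × 79.3 = 206.973 → 207 cm (3 s.f., last digit at the 10^0 place).
1.9 × 83 = 157.7 → 1.6 × 10² cm (2 s.f., last digit at the 10^1 place).
Difference: 49.273 cm; keep the coarser place, 10^1.
Result: 5 × 10¹ cm.

5 × 10¹ cm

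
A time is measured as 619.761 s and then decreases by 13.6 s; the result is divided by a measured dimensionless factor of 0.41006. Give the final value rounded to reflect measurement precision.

1478 s

619.761 s − 13.6 s = 606.161 s; the difference is limited to 1 decimal place (4 s.f.).
Carrying full precision, 606.161 ÷ 0.41006 = 1478.22513778… s; 0.41006 has 5 s.f., so the result keeps min(4, 5) = 4 s.f.
Rounded to 4 significant figures: 1478 s.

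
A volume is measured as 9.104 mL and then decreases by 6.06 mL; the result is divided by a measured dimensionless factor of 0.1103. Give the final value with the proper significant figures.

27.6 mL

9.104 mL − 6.06 mL = 3.044 mL; the difference is limited to 2 decimal places (3 s.f.).
Carrying full precision, 3.044 ÷ 0.1103 = 27.5974614687… mL; 0.1103 has 4 s.f., so the result keeps min(3, 4) = 3 s.f.
Rounded to 3 significant figures: 27.6 mL.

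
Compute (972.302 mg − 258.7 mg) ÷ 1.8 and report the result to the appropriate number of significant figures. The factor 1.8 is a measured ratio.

972.302 mg − 258.7 mg = 713.602 mg; the difference is limited to 1 decimal place (4 s.f.).
Carrying full precision, 713.602 ÷ 1.8 = 396.445555556… mg; 1.8 has 2 s.f., so the result keeps min(4, 2) = 2 s.f.
Rounded to 2 significant figures: 4.0 × 10² mg.

4.0 × 10² mg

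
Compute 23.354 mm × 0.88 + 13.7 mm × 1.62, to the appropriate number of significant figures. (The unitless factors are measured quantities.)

23.354 × 0.88 = 20.55152 → 21 mm (2 s.f., last digit at the 10^0 place).
13.7 × 1.62 = 22.194 → 22.2 mm (3 s.f., last digit at the 10^-1 place).
Sum: 42.74552 mm; keep the coarser place, 10^0.
Result: 43 mm.

43 mm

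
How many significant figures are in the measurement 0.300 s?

3

0.300: leading zeros are not significant; trailing zeros after a decimal point are significant.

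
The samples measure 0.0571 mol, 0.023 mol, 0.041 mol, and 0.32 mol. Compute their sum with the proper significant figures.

0.0571 mol + 0.023 mol + 0.041 mol + 0.32 mol = 0.4411 mol.
Addition/subtraction keeps the fewest decimal places: 0.0571 → 4 decimal places, 0.023 → 3 decimal places, 0.041 → 3 decimal places, 0.32 → 2 decimal places; limit is 2.
Rounded to 2 decimal places: 0.44 mol.

0.44 mol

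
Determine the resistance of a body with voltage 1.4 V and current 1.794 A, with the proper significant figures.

0.78 Ω

resistance = 1.4 V ÷ 1.794 A = 0.780379041249… Ω.
1.4 has 2 significant figures; 1.794 has 4.
Division/multiplication keeps the fewest: 2 significant figures.
Rounded: 0.78 Ω.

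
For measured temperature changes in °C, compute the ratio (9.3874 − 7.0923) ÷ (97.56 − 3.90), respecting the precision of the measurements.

0.02450

9.3874 − 7.0923 = 2.2951, limited to 4 d.p. → 5 s.f.; 97.56 − 3.90 = 93.66, limited to 2 d.p. → 4 s.f.
Carrying full precision, 2.2951 ÷ 93.66 = 0.0245045910741…; keep min(5, 4) = 4 s.f.
Rounded to 4 significant figures: 0.02450.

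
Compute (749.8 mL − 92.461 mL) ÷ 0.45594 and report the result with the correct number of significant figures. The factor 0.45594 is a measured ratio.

749.8 mL − 92.461 mL = 657.339 mL; the difference is limited to 1 decimal place (4 s.f.).
Carrying full precision, 657.339 ÷ 0.45594 = 1441.72259508… mL; 0.45594 has 5 s.f., so the result keeps min(4, 5) = 4 s.f.
Rounded to 4 significant figures: 1442 mL.

1442 mL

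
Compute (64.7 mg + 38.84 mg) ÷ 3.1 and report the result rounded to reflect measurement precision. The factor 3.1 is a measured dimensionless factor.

64.7 mg + 38.84 mg = 103.54 mg; the sum is limited to 1 decimal place (4 s.f.).
Carrying full precision, 103.54 ÷ 3.1 = 33.4 mg; 3.1 has 2 s.f., so the result keeps min(4, 2) = 2 s.f.
Rounded to 2 significant figures: 33 mg.

33 mg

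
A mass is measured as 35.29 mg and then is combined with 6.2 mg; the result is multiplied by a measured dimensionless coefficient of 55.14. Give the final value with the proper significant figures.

2.29 × 10³ mg

35.29 mg + 6.2 mg = 41.49 mg; the sum is limited to 1 decimal place (3 s.f.).
Carrying full precision, 41.49 × 55.14 = 2287.7586 mg; 55.14 has 4 s.f., so the result keeps min(3, 4) = 3 s.f.
Rounded to 3 significant figures: 2.29 × 10³ mg.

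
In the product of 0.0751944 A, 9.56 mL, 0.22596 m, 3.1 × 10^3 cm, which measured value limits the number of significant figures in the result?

0.0751944 A → 6 s.f.; 9.56 mL → 3 s.f.; 0.22596 m → 5 s.f.; 3.1 × 10^3 cm → 2 s.f.
The fewest is 2 significant figures, from 3.1 × 10^3 cm.

3.1 × 10^3 cm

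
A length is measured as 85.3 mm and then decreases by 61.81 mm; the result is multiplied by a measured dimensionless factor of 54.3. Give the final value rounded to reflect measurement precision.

1.28 × 10^3 mm

85.3 mm − 61.81 mm = 23.49 mm; the difference is limited to 1 decimal place (3 s.f.).
Carrying full precision, 23.49 × 54.3 = 1275.507 mm; 54.3 has 3 s.f., so the result keeps min(3, 3) = 3 s.f.
Rounded to 3 significant figures: 1.28 × 10^3 mm.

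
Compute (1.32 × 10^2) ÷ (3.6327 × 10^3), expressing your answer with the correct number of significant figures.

(1.32 × 10^2) ÷ (3.6327 × 10^3) = 0.0363366091337…
Multiplication/division keeps the fewest significant figures: 1.32 × 10^2 → 3 s.f., 3.6327 × 10^3 → 5 s.f.; limit is 3.
Rounded to 3 significant figures: 0.0363.

0.0363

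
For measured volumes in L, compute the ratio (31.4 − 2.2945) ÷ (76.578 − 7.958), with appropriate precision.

0.424

31.4 − 2.2945 = 29.1055, limited to 1 d.p. → 3 s.f.; 76.578 − 7.958 = 68.620, limited to 3 d.p. → 5 s.f.
Carrying full precision, 29.1055 ÷ 68.620 = 0.424154765375…; keep min(3, 5) = 3 s.f.
Rounded to 3 significant figures: 0.424.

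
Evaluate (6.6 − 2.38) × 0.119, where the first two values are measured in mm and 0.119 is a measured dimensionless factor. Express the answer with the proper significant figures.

6.6 mm − 2.38 mm = 4.22 mm; the difference is limited to 1 decimal place (2 s.f.).
Carrying full precision, 4.22 × 0.119 = 0.50218 mm; 0.119 has 3 s.f., so the result keeps min(2, 3) = 2 s.f.
Rounded to 2 significant figures: 5.0 × 10^-1 mm.

5.0 × 10^-1 mm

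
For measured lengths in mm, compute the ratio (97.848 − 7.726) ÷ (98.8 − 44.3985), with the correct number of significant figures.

1.66

97.848 − 7.726 = 90.122, limited to 3 d.p. → 5 s.f.; 98.8 − 44.3985 = 54.4015, limited to 1 d.p. → 3 s.f.
Carrying full precision, 90.122 ÷ 54.4015 = 1.65660873322…; keep min(5, 3) = 3 s.f.
Rounded to 3 significant figures: 1.66.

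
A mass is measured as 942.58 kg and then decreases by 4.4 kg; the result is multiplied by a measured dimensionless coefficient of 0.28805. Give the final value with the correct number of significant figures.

942.58 kg − 4.4 kg = 938.18 kg; the difference is limited to 1 decimal place (4 s.f.).
Carrying full precision, 938.18 × 0.28805 = 270.242749 kg; 0.28805 has 5 s.f., so the result keeps min(4, 5) = 4 s.f.
Rounded to 4 significant figures: 2.702 × 10^2 kg.

2.702 × 10^2 kg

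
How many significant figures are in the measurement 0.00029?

2

0.00029: leading zeros are not significant.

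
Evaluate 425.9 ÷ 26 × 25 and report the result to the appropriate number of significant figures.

425.9 ÷ 26 × 25 = 409.519230769…
Multiplication/division keeps the fewest significant figures: 425.9 → 4 s.f., 26 → 2 s.f., 25 → 2 s.f.; limit is 2.
Rounded to 2 significant figures: 4.1 × 10^2.

4.1 × 10^2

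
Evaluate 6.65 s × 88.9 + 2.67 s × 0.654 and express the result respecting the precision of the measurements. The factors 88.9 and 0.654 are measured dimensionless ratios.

6.65 × 88.9 = 591.185 → 591 s (3 s.f., last digit at the 10^0 place).
2.67 × 0.654 = 1.74618 → 1.75 s (3 s.f., last digit at the 10^-2 place).
Sum: 592.93118 s; keep the coarser place, 10^0.
Result: 593 s.

593 s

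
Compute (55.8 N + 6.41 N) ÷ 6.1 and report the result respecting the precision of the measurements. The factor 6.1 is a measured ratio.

55.8 N + 6.41 N = 62.21 N; the sum is limited to 1 decimal place (3 s.f.).
Carrying full precision, 62.21 ÷ 6.1 = 10.1983606557… N; 6.1 has 2 s.f., so the result keeps min(3, 2) = 2 s.f.
Rounded to 2 significant figures: 1.0 × 10¹ N.

1.0 × 10¹ N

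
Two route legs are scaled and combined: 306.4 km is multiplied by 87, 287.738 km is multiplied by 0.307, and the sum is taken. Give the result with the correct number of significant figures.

306.4 × 87 = 26656.8 → 2.7 × 10^4 km (2 s.f., last digit at the 10^3 place).
287.738 × 0.307 = 88.335566 → 88.3 km (3 s.f., last digit at the 10^-1 place).
Sum: 26745.135566 km; keep the coarser place, 10^3.
Result: 2.7 × 10^4 km.

2.7 × 10^4 km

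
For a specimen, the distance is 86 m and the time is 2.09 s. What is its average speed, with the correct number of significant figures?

average speed = 86 m ÷ 2.09 s = 41.1483253589… m/s.
86 has 2 significant figures; 2.09 has 3.
Division/multiplication keeps the fewest: 2 significant figures.
Rounded: 41 m/s.

41 m/s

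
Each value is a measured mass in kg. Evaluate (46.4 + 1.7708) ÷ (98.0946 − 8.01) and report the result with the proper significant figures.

0.535

46.4 + 1.7708 = 48.1708, limited to 1 d.p. → 3 s.f.; 98.0946 − 8.01 = 90.0846, limited to 2 d.p. → 4 s.f.
Carrying full precision, 48.1708 ÷ 90.0846 = 0.534728466353…; keep min(3, 4) = 3 s.f.
Rounded to 3 significant figures: 0.535.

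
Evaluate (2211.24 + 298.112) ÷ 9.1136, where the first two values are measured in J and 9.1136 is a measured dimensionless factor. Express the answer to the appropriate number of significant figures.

275.34 J

2211.24 J + 298.112 J = 2509.352 J; the sum is limited to 2 decimal places (6 s.f.).
Carrying full precision, 2509.352 ÷ 9.1136 = 275.341467697… J; 9.1136 has 5 s.f., so the result keeps min(6, 5) = 5 s.f.
Rounded to 5 significant figures: 275.34 J.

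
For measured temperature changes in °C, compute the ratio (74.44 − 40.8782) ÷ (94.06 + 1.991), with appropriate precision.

74.44 − 40.8782 = 33.5618, limited to 2 d.p. → 4 s.f.; 94.06 + 1.991 = 96.051, limited to 2 d.p. → 4 s.f.
Carrying full precision, 33.5618 ÷ 96.051 = 0.349416455841…; keep min(4, 4) = 4 s.f.
Rounded to 4 significant figures: 0.3494.

0.3494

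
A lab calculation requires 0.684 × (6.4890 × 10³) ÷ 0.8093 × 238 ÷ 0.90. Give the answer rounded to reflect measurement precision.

0.684 × (6.4890 × 10³) ÷ 0.8093 × 238 ÷ 0.90 = 1450303.12616…
Multiplication/division keeps the fewest significant figures: 0.684 → 3 s.f., 6.4890 × 10³ → 5 s.f., 0.8093 → 4 s.f., 238 → 3 s.f., 0.90 → 2 s.f.; limit is 2.
Rounded to 2 significant figures: 1.5 × 10⁶.

1.5 × 10⁶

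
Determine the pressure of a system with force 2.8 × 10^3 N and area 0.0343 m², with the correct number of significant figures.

pressure = 2.8 × 10^3 N ÷ 0.0343 m² = 81632.6530612… Pa.
2.8 × 10^3 has 2 significant figures; 0.0343 has 3.
Division/multiplication keeps the fewest: 2 significant figures.
Rounded: 8.2 × 10^4 Pa.

8.2 × 10^4 Pa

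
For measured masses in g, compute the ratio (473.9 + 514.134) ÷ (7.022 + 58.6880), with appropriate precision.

15.04

473.9 + 514.134 = 988.034, limited to 1 d.p. → 4 s.f.; 7.022 + 58.6880 = 65.7100, limited to 3 d.p. → 5 s.f.
Carrying full precision, 988.034 ÷ 65.7100 = 15.036280627…; keep min(4, 5) = 4 s.f.
Rounded to 4 significant figures: 15.04.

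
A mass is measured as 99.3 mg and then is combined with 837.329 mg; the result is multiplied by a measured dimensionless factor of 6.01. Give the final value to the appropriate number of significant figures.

5.63 × 10^3 mg

99.3 mg + 837.329 mg = 936.629 mg; the sum is limited to 1 decimal place (4 s.f.).
Carrying full precision, 936.629 × 6.01 = 5629.14029 mg; 6.01 has 3 s.f., so the result keeps min(4, 3) = 3 s.f.
Rounded to 3 significant figures: 5.63 × 10^3 mg.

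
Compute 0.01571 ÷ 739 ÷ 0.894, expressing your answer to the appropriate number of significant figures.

0.01571 ÷ 739 ÷ 0.894 = 0.0000237790350949…
Multiplication/division keeps the fewest significant figures: 0.01571 → 4 s.f., 739 → 3 s.f., 0.894 → 3 s.f.; limit is 3.
Rounded to 3 significant figures: 2.38 × 10⁻⁵.

2.38 × 10⁻⁵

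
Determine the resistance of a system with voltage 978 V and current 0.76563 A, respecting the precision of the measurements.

1.28 × 10³ Ω

resistance = 978 V ÷ 0.76563 A = 1277.37941303… Ω.
978 has 3 significant figures; 0.76563 has 5.
Division/multiplication keeps the fewest: 3 significant figures.
Rounded: 1.28 × 10³ Ω.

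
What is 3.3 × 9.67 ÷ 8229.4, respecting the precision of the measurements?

0.0039

3.3 × 9.67 ÷ 8229.4 = 0.00387768245559…
Multiplication/division keeps the fewest significant figures: 3.3 → 2 s.f., 9.67 → 3 s.f., 8229.4 → 5 s.f.; limit is 2.
Rounded to 2 significant figures: 0.0039.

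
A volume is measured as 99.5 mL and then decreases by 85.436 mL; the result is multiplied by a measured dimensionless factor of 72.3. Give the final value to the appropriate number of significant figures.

99.5 mL − 85.436 mL = 14.064 mL; the difference is limited to 1 decimal place (3 s.f.).
Carrying full precision, 14.064 × 72.3 = 1016.8272 mL; 72.3 has 3 s.f., so the result keeps min(3, 3) = 3 s.f.
Rounded to 3 significant figures: 1.02 × 10^3 mL.

1.02 × 10^3 mL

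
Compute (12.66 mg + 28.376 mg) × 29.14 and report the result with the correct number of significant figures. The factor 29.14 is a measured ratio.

1196 mg

12.66 mg + 28.376 mg = 41.036 mg; the sum is limited to 2 decimal places (4 s.f.).
Carrying full precision, 41.036 × 29.14 = 1195.78904 mg; 29.14 has 4 s.f., so the result keeps min(4, 4) = 4 s.f.
Rounded to 4 significant figures: 1196 mg.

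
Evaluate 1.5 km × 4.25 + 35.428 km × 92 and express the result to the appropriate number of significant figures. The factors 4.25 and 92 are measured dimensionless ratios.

1.5 × 4.25 = 6.375 → 6.4 km (2 s.f., last digit at the 10^-1 place).
35.428 × 92 = 3259.376 → 3.3 × 10^3 km (2 s.f., last digit at the 10^2 place).
Sum: 3265.751 km; keep the coarser place, 10^2.
Result: 3.3 × 10^3 km.

3.3 × 10^3 km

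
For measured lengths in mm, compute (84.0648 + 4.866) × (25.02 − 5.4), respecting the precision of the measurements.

84.0648 + 4.866 = 88.9308, limited to 3 d.p. → 5 s.f.; 25.02 − 5.4 = 19.62, limited to 1 d.p. → 3 s.f.
Carrying full precision, 88.9308 × 19.62 = 1744.822296; keep min(5, 3) = 3 s.f.
Rounded to 3 significant figures: 1.74 × 10^3 mm².

1.74 × 10^3 mm²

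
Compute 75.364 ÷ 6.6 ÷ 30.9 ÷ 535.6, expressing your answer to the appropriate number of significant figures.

6.9 × 10^-4

75.364 ÷ 6.6 ÷ 30.9 ÷ 535.6 = 0.000689955303962…
Multiplication/division keeps the fewest significant figures: 75.364 → 5 s.f., 6.6 → 2 s.f., 30.9 → 3 s.f., 535.6 → 4 s.f.; limit is 2.
Rounded to 2 significant figures: 6.9 × 10^-4.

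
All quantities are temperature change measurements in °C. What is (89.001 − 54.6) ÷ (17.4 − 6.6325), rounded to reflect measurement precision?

89.001 − 54.6 = 34.401, limited to 1 d.p. → 3 s.f.; 17.4 − 6.6325 = 10.7675, limited to 1 d.p. → 3 s.f.
Carrying full precision, 34.401 ÷ 10.7675 = 3.19489203622…; keep min(3, 3) = 3 s.f.
Rounded to 3 significant figures: 3.19.

3.19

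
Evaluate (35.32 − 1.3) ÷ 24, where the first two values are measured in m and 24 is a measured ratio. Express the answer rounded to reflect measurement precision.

35.32 m − 1.3 m = 34.02 m; the difference is limited to 1 decimal place (3 s.f.).
Carrying full precision, 34.02 ÷ 24 = 1.4175 m; 24 has 2 s.f., so the result keeps min(3, 2) = 2 s.f.
Rounded to 2 significant figures: 1.4 m.

1.4 m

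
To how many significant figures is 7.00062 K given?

7.00062: zeros between nonzero digits are significant.

6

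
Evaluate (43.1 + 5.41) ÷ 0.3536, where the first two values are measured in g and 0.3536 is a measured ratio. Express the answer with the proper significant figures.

137 g

43.1 g + 5.41 g = 48.51 g; the sum is limited to 1 decimal place (3 s.f.).
Carrying full precision, 48.51 ÷ 0.3536 = 137.188914027… g; 0.3536 has 4 s.f., so the result keeps min(3, 4) = 3 s.f.
Rounded to 3 significant figures: 137 g.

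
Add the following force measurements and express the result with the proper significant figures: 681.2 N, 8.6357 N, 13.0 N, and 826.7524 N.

1529.6 N

681.2 N + 8.6357 N + 13.0 N + 826.7524 N = 1529.5881 N.
Addition/subtraction keeps the fewest decimal places: 681.2 → 1 decimal place, 8.6357 → 4 decimal places, 13.0 → 1 decimal place, 826.7524 → 4 decimal places; limit is 1.
Rounded to 1 decimal place: 1529.6 N.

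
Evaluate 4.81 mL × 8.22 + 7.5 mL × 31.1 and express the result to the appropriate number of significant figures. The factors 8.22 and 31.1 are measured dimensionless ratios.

2.7 × 10² mL

4.81 × 8.22 = 39.5382 → 39.5 mL (3 s.f., last digit at the 10^-1 place).
7.5 × 31.1 = 233.25 → 2.3 × 10² mL (2 s.f., last digit at the 10^1 place).
Sum: 272.7882 mL; keep the coarser place, 10^1.
Result: 2.7 × 10² mL.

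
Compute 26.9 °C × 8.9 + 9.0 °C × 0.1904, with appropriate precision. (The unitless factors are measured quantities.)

26.9 × 8.9 = 239.41 → 2.4 × 10^2 °C (2 s.f., last digit at the 10^1 place).
9.0 × 0.1904 = 1.7136 → 1.7 °C (2 s.f., last digit at the 10^-1 place).
Sum: 241.1236 °C; keep the coarser place, 10^1.
Result: 2.4 × 10^2 °C.

2.4 × 10^2 °C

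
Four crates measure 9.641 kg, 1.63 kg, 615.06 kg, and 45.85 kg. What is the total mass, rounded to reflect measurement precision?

9.641 kg + 1.63 kg + 615.06 kg + 45.85 kg = 672.181 kg.
Addition/subtraction keeps the fewest decimal places: 9.641 → 3 decimal places, 1.63 → 2 decimal places, 615.06 → 2 decimal places, 45.85 → 2 decimal places; limit is 2.
Rounded to 2 decimal places: 672.18 kg.

672.18 kg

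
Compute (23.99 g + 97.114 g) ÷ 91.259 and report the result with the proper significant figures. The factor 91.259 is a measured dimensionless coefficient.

23.99 g + 97.114 g = 121.104 g; the sum is limited to 2 decimal places (5 s.f.).
Carrying full precision, 121.104 ÷ 91.259 = 1.32703623752… g; 91.259 has 5 s.f., so the result keeps min(5, 5) = 5 s.f.
Rounded to 5 significant figures: 1.3270 g.

1.3270 g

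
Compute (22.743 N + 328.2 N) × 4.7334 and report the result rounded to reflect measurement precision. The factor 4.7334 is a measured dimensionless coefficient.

1661 N

22.743 N + 328.2 N = 350.943 N; the sum is limited to 1 decimal place (4 s.f.).
Carrying full precision, 350.943 × 4.7334 = 1661.1535962 N; 4.7334 has 5 s.f., so the result keeps min(4, 5) = 4 s.f.
Rounded to 4 significant figures: 1661 N.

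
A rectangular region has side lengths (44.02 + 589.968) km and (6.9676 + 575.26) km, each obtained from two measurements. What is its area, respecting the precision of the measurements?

44.02 + 589.968 = 633.988, limited to 2 d.p. → 5 s.f.; 6.9676 + 575.26 = 582.2276, limited to 2 d.p. → 5 s.f.
Carrying full precision, 633.988 × 582.2276 = 369125.311669…; keep min(5, 5) = 5 s.f.
Rounded to 5 significant figures: 3.6913 × 10⁵ km².

3.6913 × 10⁵ km²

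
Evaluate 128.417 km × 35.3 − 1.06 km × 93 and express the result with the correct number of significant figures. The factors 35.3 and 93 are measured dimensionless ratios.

4.43 × 10³ km

128.417 × 35.3 = 4533.1201 → 4.53 × 10³ km (3 s.f., last digit at the 10^1 place).
1.06 × 93 = 98.58 → 99 km (2 s.f., last digit at the 10^0 place).
Difference: 4434.5401 km; keep the coarser place, 10^1.
Result: 4.43 × 10³ km.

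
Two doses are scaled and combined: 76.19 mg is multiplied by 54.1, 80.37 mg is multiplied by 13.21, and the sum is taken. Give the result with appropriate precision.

5.18 × 10^3 mg

76.19 × 54.1 = 4121.879 → 4.12 × 10^3 mg (3 s.f., last digit at the 10^1 place).
80.37 × 13.21 = 1061.6877 → 1.062 × 10^3 mg (4 s.f., last digit at the 10^0 place).
Sum: 5183.5667 mg; keep the coarser place, 10^1.
Result: 5.18 × 10^3 mg.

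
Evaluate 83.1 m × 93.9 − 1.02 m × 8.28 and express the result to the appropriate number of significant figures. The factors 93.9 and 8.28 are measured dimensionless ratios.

7.79 × 10³ m

83.1 × 93.9 = 7803.09 → 7.80 × 10³ m (3 s.f., last digit at the 10^1 place).
1.02 × 8.28 = 8.4456 → 8.45 m (3 s.f., last digit at the 10^-2 place).
Difference: 7794.6444 m; keep the coarser place, 10^1.
Result: 7.79 × 10³ m.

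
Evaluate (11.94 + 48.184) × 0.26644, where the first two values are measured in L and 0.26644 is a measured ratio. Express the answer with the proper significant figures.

11.94 L + 48.184 L = 60.124 L; the sum is limited to 2 decimal places (4 s.f.).
Carrying full precision, 60.124 × 0.26644 = 16.01943856 L; 0.26644 has 5 s.f., so the result keeps min(4, 5) = 4 s.f.
Rounded to 4 significant figures: 16.02 L.

16.02 L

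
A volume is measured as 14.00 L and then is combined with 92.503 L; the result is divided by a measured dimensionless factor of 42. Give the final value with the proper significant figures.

14.00 L + 92.503 L = 106.503 L; the sum is limited to 2 decimal places (5 s.f.).
Carrying full precision, 106.503 ÷ 42 = 2.53578571429… L; 42 has 2 s.f., so the result keeps min(5, 2) = 2 s.f.
Rounded to 2 significant figures: 2.5 L.

2.5 L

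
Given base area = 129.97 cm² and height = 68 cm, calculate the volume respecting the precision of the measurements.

8.8 × 10^3 cm³

volume = 129.97 cm² × 68 cm = 8837.96 cm³.
129.97 has 5 significant figures; 68 has 2.
Division/multiplication keeps the fewest: 2 significant figures.
Rounded: 8.8 × 10^3 cm³.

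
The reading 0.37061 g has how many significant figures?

0.37061: leading zeros are not significant; zeros between nonzero digits are significant.

5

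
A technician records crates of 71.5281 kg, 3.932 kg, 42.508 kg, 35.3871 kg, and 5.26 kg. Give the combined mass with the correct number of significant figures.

71.5281 kg + 3.932 kg + 42.508 kg + 35.3871 kg + 5.26 kg = 158.6152 kg.
Addition/subtraction keeps the fewest decimal places: 71.5281 → 4 decimal places, 3.932 → 3 decimal places, 42.508 → 3 decimal places, 35.3871 → 4 decimal places, 5.26 → 2 decimal places; limit is 2.
Rounded to 2 decimal places: 1.5862 × 10² kg.

1.5862 × 10² kg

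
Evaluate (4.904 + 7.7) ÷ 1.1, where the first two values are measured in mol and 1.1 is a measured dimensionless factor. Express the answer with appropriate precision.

4.904 mol + 7.7 mol = 12.604 mol; the sum is limited to 1 decimal place (3 s.f.).
Carrying full precision, 12.604 ÷ 1.1 = 11.4581818182… mol; 1.1 has 2 s.f., so the result keeps min(3, 2) = 2 s.f.
Rounded to 2 significant figures: 11 mol.

11 mol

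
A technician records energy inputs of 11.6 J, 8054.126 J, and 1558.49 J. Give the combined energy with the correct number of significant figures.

9624.2 J

11.6 J + 8054.126 J + 1558.49 J = 9624.216 J.
Addition/subtraction keeps the fewest decimal places: 11.6 → 1 decimal place, 8054.126 → 3 decimal places, 1558.49 → 2 decimal places; limit is 1.
Rounded to 1 decimal place: 9624.2 J.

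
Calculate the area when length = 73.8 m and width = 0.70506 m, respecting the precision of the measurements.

area = 73.8 m × 0.70506 m = 52.033428 m².
73.8 has 3 significant figures; 0.70506 has 5.
Division/multiplication keeps the fewest: 3 significant figures.
Rounded: 52.0 m².

52.0 m²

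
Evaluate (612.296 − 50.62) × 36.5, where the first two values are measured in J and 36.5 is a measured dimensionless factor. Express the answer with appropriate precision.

612.296 J − 50.62 J = 561.676 J; the difference is limited to 2 decimal places (5 s.f.).
Carrying full precision, 561.676 × 36.5 = 20501.174 J; 36.5 has 3 s.f., so the result keeps min(5, 3) = 3 s.f.
Rounded to 3 significant figures: 2.05 × 10^4 J.

2.05 × 10^4 J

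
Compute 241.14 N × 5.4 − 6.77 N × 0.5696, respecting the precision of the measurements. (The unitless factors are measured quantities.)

1.3 × 10^3 N

241.14 × 5.4 = 1302.156 → 1.3 × 10^3 N (2 s.f., last digit at the 10^2 place).
6.77 × 0.5696 = 3.856192 → 3.86 N (3 s.f., last digit at the 10^-2 place).
Difference: 1298.299808 N; keep the coarser place, 10^2.
Result: 1.3 × 10^3 N.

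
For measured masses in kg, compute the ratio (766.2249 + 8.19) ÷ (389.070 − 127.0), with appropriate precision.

766.2249 + 8.19 = 774.4149, limited to 2 d.p. → 5 s.f.; 389.070 − 127.0 = 262.070, limited to 1 d.p. → 4 s.f.
Carrying full precision, 774.4149 ÷ 262.070 = 2.95499255924…; keep min(5, 4) = 4 s.f.
Rounded to 4 significant figures: 2.955.

2.955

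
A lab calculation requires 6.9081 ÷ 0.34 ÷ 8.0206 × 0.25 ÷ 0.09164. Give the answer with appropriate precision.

6.9

6.9081 ÷ 0.34 ÷ 8.0206 × 0.25 ÷ 0.09164 = 6.91079115717…
Multiplication/division keeps the fewest significant figures: 6.9081 → 5 s.f., 0.34 → 2 s.f., 8.0206 → 5 s.f., 0.25 → 2 s.f., 0.09164 → 4 s.f.; limit is 2.
Rounded to 2 significant figures: 6.9.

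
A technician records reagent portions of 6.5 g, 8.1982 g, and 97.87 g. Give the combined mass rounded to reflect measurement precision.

112.6 g

6.5 g + 8.1982 g + 97.87 g = 112.5682 g.
Addition/subtraction keeps the fewest decimal places: 6.5 → 1 decimal place, 8.1982 → 4 decimal places, 97.87 → 2 decimal places; limit is 1.
Rounded to 1 decimal place: 112.6 g.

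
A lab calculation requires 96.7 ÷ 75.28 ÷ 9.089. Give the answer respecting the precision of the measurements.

96.7 ÷ 75.28 ÷ 9.089 = 0.141328828895…
Multiplication/division keeps the fewest significant figures: 96.7 → 3 s.f., 75.28 → 4 s.f., 9.089 → 4 s.f.; limit is 3.
Rounded to 3 significant figures: 1.41 × 10^-1.

1.41 × 10^-1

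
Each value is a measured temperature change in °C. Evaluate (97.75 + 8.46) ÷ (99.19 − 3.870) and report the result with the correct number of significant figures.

1.114

97.75 + 8.46 = 106.21, limited to 2 d.p. → 5 s.f.; 99.19 − 3.870 = 95.320, limited to 2 d.p. → 4 s.f.
Carrying full precision, 106.21 ÷ 95.320 = 1.1142467478…; keep min(5, 4) = 4 s.f.
Rounded to 4 significant figures: 1.114.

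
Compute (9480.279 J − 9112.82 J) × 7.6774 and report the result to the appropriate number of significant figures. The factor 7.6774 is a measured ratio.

9480.279 J − 9112.82 J = 367.459 J; the difference is limited to 2 decimal places (5 s.f.).
Carrying full precision, 367.459 × 7.6774 = 2821.1297266 J; 7.6774 has 5 s.f., so the result keeps min(5, 5) = 5 s.f.
Rounded to 5 significant figures: 2821.1 J.

2821.1 J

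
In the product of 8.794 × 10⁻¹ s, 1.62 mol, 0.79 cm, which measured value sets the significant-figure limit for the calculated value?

0.79 cm

8.794 × 10⁻¹ s → 4 s.f.; 1.62 mol → 3 s.f.; 0.79 cm → 2 s.f.
The fewest is 2 significant figures, from 0.79 cm.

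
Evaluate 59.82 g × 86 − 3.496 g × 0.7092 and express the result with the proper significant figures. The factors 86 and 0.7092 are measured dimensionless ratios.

5.1 × 10³ g

59.82 × 86 = 5144.52 → 5.1 × 10³ g (2 s.f., last digit at the 10^2 place).
3.496 × 0.7092 = 2.4793632 → 2.479 g (4 s.f., last digit at the 10^-3 place).
Difference: 5142.0406368 g; keep the coarser place, 10^2.
Result: 5.1 × 10³ g.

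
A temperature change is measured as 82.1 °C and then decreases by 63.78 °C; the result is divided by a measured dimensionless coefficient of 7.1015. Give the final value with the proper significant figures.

82.1 °C − 63.78 °C = 18.32 °C; the difference is limited to 1 decimal place (3 s.f.).
Carrying full precision, 18.32 ÷ 7.1015 = 2.57973667535… °C; 7.1015 has 5 s.f., so the result keeps min(3, 5) = 3 s.f.
Rounded to 3 significant figures: 2.58 °C.

2.58 °C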